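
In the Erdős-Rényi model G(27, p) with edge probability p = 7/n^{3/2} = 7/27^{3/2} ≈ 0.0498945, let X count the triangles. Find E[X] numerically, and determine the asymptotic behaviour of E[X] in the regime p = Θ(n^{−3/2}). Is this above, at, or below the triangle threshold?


Number of potential triangles: C(27, 3) = 2925.
Each occurs with probability p³ ≈ (0.0498945)³ ≈ 1.24210177e-04.
By linearity: E[X] = C(27, 3)·p³ ≈ 2925 · 1.24210177e-04 ≈ 0.363315.
Since α = 3/2 > 1, p = c/n^{3/2} = o(1/n) is below the triangle threshold p ~ 1/n. Asymptotically E[X] ~ (c³/6)·n^{3(1−α)} = (7³/6)·n^{-1.5} → 0, so by Markov's inequality G has no triangles w.h.p.

E[X] ≈ 0.363315; in regime p = Θ(1/n^{3/2}) E[X] tends to 0 (below the triangle threshold p ~ 1/n).


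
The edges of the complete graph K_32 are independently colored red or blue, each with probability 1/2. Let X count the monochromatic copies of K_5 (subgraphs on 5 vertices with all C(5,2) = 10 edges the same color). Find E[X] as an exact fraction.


Let X = Σ_S X_S over the C(32, 5) = 201376 subsets S of size 5, where X_S = 1 if the K_5 on S is monochromatic.
For a fixed S, the K_5 on S has C(5, 2) = 10 edges. P[all 10 edges red] = (1/2)^10, and likewise for blue, so P[monochromatic] = 2·(1/2)^10 = 2^{1 − 10} = 1/512.
By linearity of expectation: E[X] = C(32, 5) · 2^{1 − 10} = 201376 · 1/512 = 6293/16.
Numerically: E[X] ≈ 393.3125.

E[X] = C(32,5)·2^(1−C(5,2)) = 6293/16 ≈ 393.3125.


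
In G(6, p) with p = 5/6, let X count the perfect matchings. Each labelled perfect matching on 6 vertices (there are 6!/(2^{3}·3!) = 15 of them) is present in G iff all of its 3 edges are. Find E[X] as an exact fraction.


K_6 has 6!/(2^{3}·3!) = 15 labelled perfect matchings.
For each such perfect matching H, let X_H = 1 if all 3 edges of H are present in G. Then P[X_H = 1] = p^{3} = (5/6)^{3} = 125/216.
By linearity: E[X] = Σ_H E[X_H] = 15 · p^{3} = 15 · 125/216 = 625/72.
Numerically: E[X] ≈ 8.68.

E[X] = 15 · (5/6)^{3} = 625/72 ≈ 8.68.


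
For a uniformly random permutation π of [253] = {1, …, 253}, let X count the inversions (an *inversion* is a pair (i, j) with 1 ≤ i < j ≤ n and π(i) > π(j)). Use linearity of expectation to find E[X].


Write X = Σ X_I over the C(253, 2) = 31878 pairs i < j, with X_I the indicator of one inversion.
There are 31878 indicators.
For each fixed pair i < j, the values π(i) and π(j) are two distinct elements of {1, …, 253} in uniformly random order; by symmetry P[π(i) > π(j)] = 1/2.
By linearity: E[X] = 31878 · (1/2) = C(253, 2) · (1/2) = 31878/2 = 15939 ≈ 15939.000.

E[X] = 15939 = 15939.000.


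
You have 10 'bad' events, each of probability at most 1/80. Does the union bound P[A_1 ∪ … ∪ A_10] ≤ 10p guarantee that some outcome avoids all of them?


Union bound: P[∪_{i=1}^{10} A_i] ≤ Σ_i P[A_i] ≤ 10·p = 10·(1/80) = 1/8.
Numerically: 1/8 ≈ 0.125000.
Is 1/8 < 1? YES.
Since P[∪ A_i] ≤ 1/8 < 1, the complement has P[∩ A_i^c] ≥ 1 − 1/8 = 7/8 > 0, so some outcome avoids every A_i.

10·p = 1/8 ≈ 0.125000; existence CERTIFIED by the union bound.


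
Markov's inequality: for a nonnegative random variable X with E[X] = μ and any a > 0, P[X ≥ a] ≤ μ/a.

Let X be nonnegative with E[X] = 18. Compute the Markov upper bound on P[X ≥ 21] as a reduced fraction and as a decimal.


μ = E[X] = 18, a = 21.
Markov: P[X ≥ 21] ≤ μ/a = (18)/21 = 6/7.
Numerically: ≈ 0.857143.
(Since a = 21 > μ = 18.000000, the bound 6/7 is < 1 and informative.)

P[X ≥ 21] ≤ 6/7 ≈ 0.857143.


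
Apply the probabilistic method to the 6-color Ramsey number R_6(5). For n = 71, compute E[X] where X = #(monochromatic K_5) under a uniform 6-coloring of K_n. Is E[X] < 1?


E[X] = C(71, 5) · 6^{1 − 10} = 13019909 · 6^{−9} = 13019909/10077696.
As a reduced fraction: E[X] = 13019909/10077696 ≈ 1.291953.
Is E[X] < 1? NO.
Since E[X] ≥ 1, the first-moment bound is inconclusive at n = 71; it does NOT by itself certify R_6(5) > 71.

E[X] = 13019909/10077696 ≈ 1.291953; E[X] ≥ 1; first-moment method inconclusive here.


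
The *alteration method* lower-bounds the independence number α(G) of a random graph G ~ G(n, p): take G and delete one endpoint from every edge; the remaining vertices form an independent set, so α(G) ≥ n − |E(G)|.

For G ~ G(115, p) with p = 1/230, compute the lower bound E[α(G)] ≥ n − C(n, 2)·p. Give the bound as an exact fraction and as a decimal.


E[|E(G)|] = C(115, 2)·p = 6555 · (1/230) = 57/2.
E[α(G)] ≥ n − E[|E(G)|] = 115 − 57/2 = 173/2.
Numerically: ≈ 86.500.
(This is only a lower bound; the true E[α(G)] may be larger.)

E[α(G)] ≥ 173/2 ≈ 86.500.


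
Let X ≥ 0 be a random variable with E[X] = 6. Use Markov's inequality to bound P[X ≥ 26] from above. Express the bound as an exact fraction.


μ = E[X] = 6, a = 26.
Markov: P[X ≥ 26] ≤ μ/a = (6)/26 = 3/13.
Numerically: ≈ 0.2308.
(Since a = 26 > μ = 6.0000, the bound 3/13 is < 1 and informative.)

P[X ≥ 26] ≤ 3/13 ≈ 0.2308.


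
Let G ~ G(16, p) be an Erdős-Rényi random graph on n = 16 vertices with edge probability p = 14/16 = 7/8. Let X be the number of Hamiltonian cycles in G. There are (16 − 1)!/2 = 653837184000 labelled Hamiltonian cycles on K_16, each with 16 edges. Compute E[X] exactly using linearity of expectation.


K_16 has (16 − 1)!/2 = 653837184000 labelled Hamiltonian cycles.
For each such Hamiltonian cycle H, let X_H = 1 if all 16 edges of H are present in G. Then P[X_H = 1] = p^{16} = (7/8)^{16} = 33232930569601/281474976710656.
Summing the indicators: E[X] = Σ_H E[X_H] = 653837184000 · p^{16} = 653837184000 · 33232930569601/281474976710656 = 21219654042671322112875/274877906944.
Numerically: E[X] ≈ 7.7197e+10.

E[X] = 653837184000 · (7/8)^{16} = 21219654042671322112875/274877906944 ≈ 7.7197e+10.


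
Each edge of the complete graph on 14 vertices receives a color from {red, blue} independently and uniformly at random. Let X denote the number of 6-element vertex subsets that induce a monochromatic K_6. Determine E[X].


Let X = Σ_S X_S over the C(14, 6) = 3003 subsets S of size 6, where X_S = 1 if the K_6 on S is monochromatic.
For a fixed S, the K_6 on S has C(6, 2) = 15 edges. P[all 15 edges red] = (1/2)^15, and likewise for blue, so P[monochromatic] = 2·(1/2)^15 = 2^{1 − 15} = 1/16384.
By linearity: E[X] = C(14, 6) · 2^{1 − 15} = 3003 · 1/16384 = 3003/16384.
Numerically: E[X] ≈ 0.1833.

E[X] = C(14,6)·2^(1−C(6,2)) = 3003/16384 ≈ 0.1833.


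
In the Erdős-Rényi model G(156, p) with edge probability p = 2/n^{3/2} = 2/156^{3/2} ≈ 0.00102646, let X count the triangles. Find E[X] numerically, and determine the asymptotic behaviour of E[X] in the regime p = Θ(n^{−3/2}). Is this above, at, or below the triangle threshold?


Number of potential triangles: C(156, 3) = 620620.
Each occurs with probability p³ ≈ (0.00102646)³ ≈ 1.08150690e-09.
By linearity: E[X] = C(156, 3)·p³ ≈ 620620 · 1.08150690e-09 ≈ 0.000671.
Since α = 3/2 > 1, p = c/n^{3/2} = o(1/n) is below the triangle threshold p ~ 1/n. Asymptotically E[X] ~ (c³/6)·n^{3(1−α)} = (2³/6)·n^{-1.5} → 0, so by Markov's inequality G has no triangles w.h.p.

E[X] ≈ 0.000671; in regime p = Θ(1/n^{3/2}) E[X] tends to 0 (below the triangle threshold p ~ 1/n).


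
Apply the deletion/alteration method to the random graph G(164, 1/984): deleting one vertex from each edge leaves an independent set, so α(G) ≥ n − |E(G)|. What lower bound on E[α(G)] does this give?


E[|E(G)|] = C(164, 2)·p = 13366 · (1/984) = 163/12.
E[α(G)] ≥ n − E[|E(G)|] = 164 − 163/12 = 1805/12.
Numerically: ≈ 150.41667.
(This is only a lower bound; the true E[α(G)] may be larger.)

E[α(G)] ≥ 1805/12 ≈ 150.41667.


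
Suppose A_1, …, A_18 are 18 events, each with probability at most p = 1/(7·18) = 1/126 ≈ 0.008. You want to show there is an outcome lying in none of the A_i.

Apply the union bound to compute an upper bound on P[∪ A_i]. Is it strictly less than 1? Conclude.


Union bound: P[∪_{i=1}^{18} A_i] ≤ Σ_i P[A_i] ≤ 18·p = 18·(1/126) = 1/7.
Numerically: 1/7 ≈ 0.143.
Is 1/7 < 1? YES.
Since P[∪ A_i] ≤ 1/7 < 1, the complement has P[∩ A_i^c] ≥ 1 − 1/7 = 6/7 > 0, so some outcome avoids every A_i.

18·p = 1/7 ≈ 0.143; existence CERTIFIED by the union bound.


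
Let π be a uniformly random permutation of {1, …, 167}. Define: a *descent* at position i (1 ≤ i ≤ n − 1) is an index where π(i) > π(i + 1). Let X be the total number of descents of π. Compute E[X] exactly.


Write X = Σ X_I over i = 1, …, 166, with X_I the indicator of one descent.
There are 166 indicators.
For each fixed i, the pair (π(i), π(i+1)) is a uniformly random ordered pair of distinct values from {1, …, 167}; by symmetry P[π(i) > π(i+1)] = 1/2.
By linearity: E[X] = 166 · (1/2) = (167 − 1) · (1/2) = 83 ≈ 83.0000.

E[X] = 83 = 83.0000.


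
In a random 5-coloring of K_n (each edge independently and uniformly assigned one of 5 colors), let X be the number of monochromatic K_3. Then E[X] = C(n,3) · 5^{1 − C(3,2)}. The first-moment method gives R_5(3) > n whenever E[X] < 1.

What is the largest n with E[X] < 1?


We need C(n, 3) · 5^{1 − 3} < 1, i.e. C(n, 3) < 5^{3 − 1} = 25.
Check values of n near the boundary:
  n = 5: C(5, 3) = 10; 10 < 25? YES
  n = 6: C(6, 3) = 20; 20 < 25? YES
  n = 7: C(7, 3) = 35; 35 < 25? NO
  n = 8: C(8, 3) = 56; 56 < 25? NO
The largest n with C(n, 3) < 25 is n = 6 (where E[X] = 4/5 ≈ 0.8000000). Hence R_5(3) > 6, i.e. R_5(3) ≥ 7.

Largest n = 6; hence R_5(3) > 6.


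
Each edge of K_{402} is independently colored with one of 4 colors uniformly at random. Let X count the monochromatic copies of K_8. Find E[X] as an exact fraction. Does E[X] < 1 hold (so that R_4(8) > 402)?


E[X] = C(402, 8) · 4^{1 − 28} = 15770615726749950 · 4^{−27} = 15770615726749950/18014398509481984.
As a reduced fraction: E[X] = 7885307863374975/9007199254740992 ≈ 0.875445.
Is E[X] < 1? YES.
Since E[X] < 1, there exists a 4-coloring of K_{402} with no monochromatic K_8; hence R_4(8) > 402.

E[X] = 7885307863374975/9007199254740992 ≈ 0.875445; E[X] < 1, so R_4(8) > 402.


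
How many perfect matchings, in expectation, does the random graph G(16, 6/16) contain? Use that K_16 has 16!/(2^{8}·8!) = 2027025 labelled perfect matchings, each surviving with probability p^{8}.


K_16 has 16!/(2^{8}·8!) = 2027025 labelled perfect matchings.
For each such perfect matching H, let X_H = 1 if all 8 edges of H are present in G. Then P[X_H = 1] = p^{8} = (3/8)^{8} = 6561/16777216.
By linearity: E[X] = Σ_H E[X_H] = 2027025 · p^{8} = 2027025 · 6561/16777216 = 13299311025/16777216.
Numerically: E[X] ≈ 792.701.

E[X] = 2027025 · (3/8)^{8} = 13299311025/16777216 ≈ 792.701.


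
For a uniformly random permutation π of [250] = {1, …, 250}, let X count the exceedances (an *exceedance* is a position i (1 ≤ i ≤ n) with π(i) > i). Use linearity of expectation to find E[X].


Write X = Σ_{i=1}^{250} X_i, where X_i = 1_{π(i) > i}.
For each fixed i, π(i) is uniform over {1, …, 250} (marginal of a uniform permutation), so P[π(i) > i] = (n − i)/n. Summing: Σ_{i=1}^{250} (n − i)/n = (0 + 1 + … + 249)/250 = 250(250 − 1)/(2·250) = (250 − 1)/2.
Hence E[X] = Σ_{i=1}^{250} (250 − i)/250 = 249/2 ≈ 124.5000.

E[X] = 249/2 = 124.5000.


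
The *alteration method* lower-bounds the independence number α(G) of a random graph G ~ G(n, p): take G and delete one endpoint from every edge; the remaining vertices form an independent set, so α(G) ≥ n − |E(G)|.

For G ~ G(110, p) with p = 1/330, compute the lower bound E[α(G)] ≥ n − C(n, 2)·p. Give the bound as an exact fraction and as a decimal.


E[|E(G)|] = C(110, 2)·p = 5995 · (1/330) = 109/6.
E[α(G)] ≥ n − E[|E(G)|] = 110 − 109/6 = 551/6.
Numerically: ≈ 91.833.
(This is only a lower bound; the true E[α(G)] may be larger.)

E[α(G)] ≥ 551/6 ≈ 91.833.


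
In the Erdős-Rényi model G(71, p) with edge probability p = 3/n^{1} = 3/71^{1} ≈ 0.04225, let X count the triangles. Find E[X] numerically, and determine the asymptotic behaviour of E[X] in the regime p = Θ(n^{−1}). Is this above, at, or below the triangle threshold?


Number of potential triangles: C(71, 3) = 57155.
Each occurs with probability p³ ≈ (0.04225)³ ≈ 7.543775e-05.
By linearity: E[X] = C(71, 3)·p³ ≈ 57155 · 7.543775e-05 ≈ 4.3116.
Here α = 1, so p = 3/n is exactly at the triangle threshold p ~ 1/n. Asymptotically E[X] → c³/6 = 3³/6 = 9/2 ≈ 4.5000, a bounded constant. In this regime the triangle count is asymptotically Poisson(c³/6).

E[X] ≈ 4.3116; in regime p = Θ(1/n^{1}) E[X] stays bounded (at the triangle threshold p ~ 1/n).


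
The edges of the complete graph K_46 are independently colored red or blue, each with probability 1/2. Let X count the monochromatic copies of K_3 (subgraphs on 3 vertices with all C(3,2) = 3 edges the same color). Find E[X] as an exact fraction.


Let X = Σ_S X_S over the C(46, 3) = 15180 subsets S of size 3, where X_S = 1 if the K_3 on S is monochromatic.
For a fixed S, the K_3 on S has C(3, 2) = 3 edges. P[all 3 edges red] = (1/2)^3, and likewise for blue, so P[monochromatic] = 2·(1/2)^3 = 2^{1 − 3} = 1/4.
By linearity: E[X] = C(46, 3) · 2^{1 − 3} = 15180 · 1/4 = 3795.
Numerically: E[X] ≈ 3795.000000.

E[X] = C(46,3)·2^(1−C(3,2)) = 3795 ≈ 3795.000000.


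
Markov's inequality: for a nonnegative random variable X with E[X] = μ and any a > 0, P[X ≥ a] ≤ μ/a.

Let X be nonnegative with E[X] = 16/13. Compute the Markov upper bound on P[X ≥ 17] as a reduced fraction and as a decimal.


μ = E[X] = 16/13, a = 17.
Markov: P[X ≥ 17] ≤ μ/a = (16/13)/17 = 16/221.
Numerically: ≈ 0.0724.
(Since a = 17 > μ = 1.2308, the bound 16/221 is < 1 and informative.)

P[X ≥ 17] ≤ 16/221 ≈ 0.0724.


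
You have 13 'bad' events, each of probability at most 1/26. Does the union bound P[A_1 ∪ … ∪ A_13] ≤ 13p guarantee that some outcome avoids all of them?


Union bound: P[∪_{i=1}^{13} A_i] ≤ Σ_i P[A_i] ≤ 13·p = 13·(1/26) = 1/2.
Numerically: 1/2 ≈ 0.500000.
Is 1/2 < 1? YES.
Since P[∪ A_i] ≤ 1/2 < 1, the complement has P[∩ A_i^c] ≥ 1 − 1/2 = 1/2 > 0, so some outcome avoids every A_i.

13·p = 1/2 ≈ 0.500000; existence CERTIFIED by the union bound.


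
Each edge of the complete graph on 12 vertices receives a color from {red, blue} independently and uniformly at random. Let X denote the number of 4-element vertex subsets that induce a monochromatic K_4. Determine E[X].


Let X = Σ_S X_S over the C(12, 4) = 495 subsets S of size 4, where X_S = 1 if the K_4 on S is monochromatic.
For a fixed S, the K_4 on S has C(4, 2) = 6 edges. P[all 6 edges red] = (1/2)^6, and likewise for blue, so P[monochromatic] = 2·(1/2)^6 = 2^{1 − 6} = 1/32.
Summing: E[X] = C(12, 4) · 2^{1 − 6} = 495 · 1/32 = 495/32.
Numerically: E[X] ≈ 15.4688.

E[X] = C(12,4)·2^(1−C(4,2)) = 495/32 ≈ 15.4688.


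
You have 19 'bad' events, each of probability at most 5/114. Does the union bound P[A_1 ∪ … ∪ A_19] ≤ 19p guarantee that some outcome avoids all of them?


Union bound: P[∪_{i=1}^{19} A_i] ≤ Σ_i P[A_i] ≤ 19·p = 19·(5/114) = 5/6.
Numerically: 5/6 ≈ 0.833.
Is 5/6 < 1? YES.
Since P[∪ A_i] ≤ 5/6 < 1, the complement has P[∩ A_i^c] ≥ 1 − 5/6 = 1/6 > 0, so some outcome avoids every A_i.

19·p = 5/6 ≈ 0.833; existence CERTIFIED by the union bound.


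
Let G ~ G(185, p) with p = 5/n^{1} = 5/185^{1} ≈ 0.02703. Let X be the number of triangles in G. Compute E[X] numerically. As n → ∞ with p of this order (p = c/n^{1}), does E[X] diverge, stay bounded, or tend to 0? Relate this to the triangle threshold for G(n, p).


Number of potential triangles: C(185, 3) = 1038220.
Each occurs with probability p³ ≈ (0.02703)³ ≈ 1.974217e-05.
By linearity: E[X] = C(185, 3)·p³ ≈ 1038220 · 1.974217e-05 ≈ 20.4967.
Here α = 1, so p = 5/n is exactly at the triangle threshold p ~ 1/n. Asymptotically E[X] → c³/6 = 5³/6 = 125/6 ≈ 20.8333, a bounded constant. In this regime the triangle count is asymptotically Poisson(c³/6).

E[X] ≈ 20.4967; in regime p = Θ(1/n^{1}) E[X] stays bounded (at the triangle threshold p ~ 1/n).


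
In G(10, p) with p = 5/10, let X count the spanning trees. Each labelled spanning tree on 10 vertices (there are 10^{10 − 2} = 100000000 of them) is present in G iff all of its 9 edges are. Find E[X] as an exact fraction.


K_10 has 10^{10 − 2} = 100000000 labelled spanning trees.
For each such spanning tree H, let X_H = 1 if all 9 edges of H are present in G. Then P[X_H = 1] = p^{9} = (1/2)^{9} = 1/512.
By linearity: E[X] = Σ_H E[X_H] = 100000000 · p^{9} = 100000000 · 1/512 = 390625/2.
Numerically: E[X] ≈ 1.95e+05.

E[X] = 100000000 · (1/2)^{9} = 390625/2 ≈ 1.95e+05.


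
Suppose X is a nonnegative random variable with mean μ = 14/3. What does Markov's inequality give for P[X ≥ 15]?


μ = E[X] = 14/3, a = 15.
Markov: P[X ≥ 15] ≤ μ/a = (14/3)/15 = 14/45.
Numerically: ≈ 0.3111.
(Since a = 15 > μ = 4.6667, the bound 14/45 is < 1 and informative.)

P[X ≥ 15] ≤ 14/45 ≈ 0.3111.


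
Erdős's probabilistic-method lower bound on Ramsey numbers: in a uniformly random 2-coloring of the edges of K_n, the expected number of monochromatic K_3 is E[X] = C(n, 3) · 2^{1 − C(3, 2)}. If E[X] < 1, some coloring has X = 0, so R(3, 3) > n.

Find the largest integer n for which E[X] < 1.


We need C(n, 3) · 2^{1 − 3} < 1, i.e. C(n, 3) < 2^{3 − 1} = 4.
Check values of n near the boundary:
  n = 3: C(3, 3) = 1; 1 < 4? YES
  n = 4: C(4, 3) = 4; 4 < 4? NO
  n = 5: C(5, 3) = 10; 10 < 4? NO
The largest n with C(n, 3) < 4 is n = 3 (where E[X] = 1/4 ≈ 0.2500). Hence R(3, 3) > 3, i.e. R(3, 3) ≥ 4.

Largest n = 3; hence R(3, 3) > 3.


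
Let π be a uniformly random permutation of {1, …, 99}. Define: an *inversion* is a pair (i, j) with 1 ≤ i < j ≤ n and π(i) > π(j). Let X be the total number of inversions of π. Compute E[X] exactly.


Write X = Σ X_I over the C(99, 2) = 4851 pairs i < j, with X_I the indicator of one inversion.
There are 4851 indicators.
For each fixed pair i < j, the values π(i) and π(j) are two distinct elements of {1, …, 99} in uniformly random order; by symmetry P[π(i) > π(j)] = 1/2.
By linearity: E[X] = 4851 · (1/2) = C(99, 2) · (1/2) = 4851/2 = 4851/2 ≈ 2425.5000.

E[X] = 4851/2 = 2425.5000.


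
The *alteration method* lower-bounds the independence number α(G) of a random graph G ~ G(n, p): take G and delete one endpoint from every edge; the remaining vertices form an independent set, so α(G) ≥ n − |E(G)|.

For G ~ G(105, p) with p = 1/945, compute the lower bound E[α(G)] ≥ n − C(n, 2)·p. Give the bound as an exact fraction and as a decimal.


E[|E(G)|] = C(105, 2)·p = 5460 · (1/945) = 52/9.
E[α(G)] ≥ n − E[|E(G)|] = 105 − 52/9 = 893/9.
Numerically: ≈ 99.22222.
(This is only a lower bound; the true E[α(G)] may be larger.)

E[α(G)] ≥ 893/9 ≈ 99.22222.


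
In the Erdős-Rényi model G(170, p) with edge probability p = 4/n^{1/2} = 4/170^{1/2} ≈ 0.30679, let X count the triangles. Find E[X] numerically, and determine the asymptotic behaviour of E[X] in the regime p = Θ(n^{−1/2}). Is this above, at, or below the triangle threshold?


Number of potential triangles: C(170, 3) = 804440.
Each occurs with probability p³ ≈ (0.30679)³ ≈ 2.8873976e-02.
By linearity: E[X] = C(170, 3)·p³ ≈ 804440 · 2.8873976e-02 ≈ 23227.38129.
Since α = 1/2 < 1, p = c/n^{1/2} ≫ 1/n is above the triangle threshold p ~ 1/n. Asymptotically E[X] ~ (c³/6)·n^{3(1−α)} = (4³/6)·n^{1.5} → ∞; triangles are abundant w.h.p.

E[X] ≈ 23227.38129; in regime p = Θ(1/n^{1/2}) E[X] diverges (above the triangle threshold p ~ 1/n).


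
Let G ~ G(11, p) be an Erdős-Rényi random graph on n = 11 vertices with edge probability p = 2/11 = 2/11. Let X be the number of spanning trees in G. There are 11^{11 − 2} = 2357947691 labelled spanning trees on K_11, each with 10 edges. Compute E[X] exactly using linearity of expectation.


K_11 has 11^{11 − 2} = 2357947691 labelled spanning trees.
For each such spanning tree H, let X_H = 1 if all 10 edges of H are present in G. Then P[X_H = 1] = p^{10} = (2/11)^{10} = 1024/25937424601.
Summing the indicators: E[X] = Σ_H E[X_H] = 2357947691 · p^{10} = 2357947691 · 1024/25937424601 = 1024/11.
Numerically: E[X] ≈ 93.0909.

E[X] = 2357947691 · (2/11)^{10} = 1024/11 ≈ 93.0909.


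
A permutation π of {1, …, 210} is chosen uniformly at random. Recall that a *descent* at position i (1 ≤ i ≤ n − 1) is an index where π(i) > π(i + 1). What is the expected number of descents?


Write X = Σ X_I over i = 1, …, 209, with X_I the indicator of one descent.
There are 209 indicators.
For each fixed i, the pair (π(i), π(i+1)) is a uniformly random ordered pair of distinct values from {1, …, 210}; by symmetry P[π(i) > π(i+1)] = 1/2.
By linearity: E[X] = 209 · (1/2) = (210 − 1) · (1/2) = 209/2 ≈ 104.500.

E[X] = 209/2 = 104.500.


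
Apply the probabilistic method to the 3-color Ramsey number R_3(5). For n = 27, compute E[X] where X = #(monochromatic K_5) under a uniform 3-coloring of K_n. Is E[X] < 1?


E[X] = C(27, 5) · 3^{1 − 10} = 80730 · 3^{−9} = 80730/19683.
As a reduced fraction: E[X] = 2990/729 ≈ 4.10151.
Is E[X] < 1? NO.
Since E[X] ≥ 1, the first-moment bound is inconclusive at n = 27; it does NOT by itself certify R_3(5) > 27.

E[X] = 2990/729 ≈ 4.10151; E[X] ≥ 1; first-moment method inconclusive here.


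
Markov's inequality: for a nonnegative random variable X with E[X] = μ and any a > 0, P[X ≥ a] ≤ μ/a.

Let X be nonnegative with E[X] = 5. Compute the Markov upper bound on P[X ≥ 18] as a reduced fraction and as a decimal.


μ = E[X] = 5, a = 18.
Markov: P[X ≥ 18] ≤ μ/a = (5)/18 = 5/18.
Numerically: ≈ 0.278.
(Since a = 18 > μ = 5.000, the bound 5/18 is < 1 and informative.)

P[X ≥ 18] ≤ 5/18 ≈ 0.278.


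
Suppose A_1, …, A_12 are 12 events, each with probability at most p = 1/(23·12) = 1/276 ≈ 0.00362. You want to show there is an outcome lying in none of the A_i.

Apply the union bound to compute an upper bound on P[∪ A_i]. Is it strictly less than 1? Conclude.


Union bound: P[∪_{i=1}^{12} A_i] ≤ Σ_i P[A_i] ≤ 12·p = 12·(1/276) = 1/23.
Numerically: 1/23 ≈ 0.04348.
Is 1/23 < 1? YES.
Since P[∪ A_i] ≤ 1/23 < 1, the complement has P[∩ A_i^c] ≥ 1 − 1/23 = 22/23 > 0, so some outcome avoids every A_i.

12·p = 1/23 ≈ 0.04348; existence CERTIFIED by the union bound.


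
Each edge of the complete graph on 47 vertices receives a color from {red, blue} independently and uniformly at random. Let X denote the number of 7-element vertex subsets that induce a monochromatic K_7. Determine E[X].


Let X = Σ_S X_S over the C(47, 7) = 62891499 subsets S of size 7, where X_S = 1 if the K_7 on S is monochromatic.
For a fixed S, the K_7 on S has C(7, 2) = 21 edges. P[all 21 edges red] = (1/2)^21, and likewise for blue, so P[monochromatic] = 2·(1/2)^21 = 2^{1 − 21} = 1/1048576.
By linearity of expectation: E[X] = C(47, 7) · 2^{1 − 21} = 62891499 · 1/1048576 = 62891499/1048576.
Numerically: E[X] ≈ 59.978007.

E[X] = C(47,7)·2^(1−C(7,2)) = 62891499/1048576 ≈ 59.978007.


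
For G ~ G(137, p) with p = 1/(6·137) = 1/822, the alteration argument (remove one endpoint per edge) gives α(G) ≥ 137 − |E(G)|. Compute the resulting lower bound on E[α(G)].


E[|E(G)|] = C(137, 2)·p = 9316 · (1/822) = 34/3.
E[α(G)] ≥ n − E[|E(G)|] = 137 − 34/3 = 377/3.
Numerically: ≈ 125.667.
(This is only a lower bound; the true E[α(G)] may be larger.)

E[α(G)] ≥ 377/3 ≈ 125.667.


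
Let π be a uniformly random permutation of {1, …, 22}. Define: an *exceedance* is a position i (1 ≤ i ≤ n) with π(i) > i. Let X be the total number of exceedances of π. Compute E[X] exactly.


Write X = Σ_{i=1}^{22} X_i, where X_i = 1_{π(i) > i}.
For each fixed i, π(i) is uniform over {1, …, 22} (marginal of a uniform permutation), so P[π(i) > i] = (n − i)/n. Summing: Σ_{i=1}^{22} (n − i)/n = (0 + 1 + … + 21)/22 = 22(22 − 1)/(2·22) = (22 − 1)/2.
Hence E[X] = Σ_{i=1}^{22} (22 − i)/22 = 21/2 ≈ 10.50000.

E[X] = 21/2 = 10.50000.


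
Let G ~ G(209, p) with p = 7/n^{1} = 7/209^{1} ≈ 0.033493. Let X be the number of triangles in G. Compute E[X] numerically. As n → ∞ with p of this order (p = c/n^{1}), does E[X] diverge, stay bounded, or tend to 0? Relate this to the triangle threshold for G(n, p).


Number of potential triangles: C(209, 3) = 1499784.
Each occurs with probability p³ ≈ (0.033493)³ ≈ 3.7571217e-05.
By linearity: E[X] = C(209, 3)·p³ ≈ 1499784 · 3.7571217e-05 ≈ 56.34871.
Here α = 1, so p = 7/n is exactly at the triangle threshold p ~ 1/n. Asymptotically E[X] → c³/6 = 7³/6 = 343/6 ≈ 57.16667, a bounded constant. In this regime the triangle count is asymptotically Poisson(c³/6).

E[X] ≈ 56.34871; in regime p = Θ(1/n^{1}) E[X] stays bounded (at the triangle threshold p ~ 1/n).


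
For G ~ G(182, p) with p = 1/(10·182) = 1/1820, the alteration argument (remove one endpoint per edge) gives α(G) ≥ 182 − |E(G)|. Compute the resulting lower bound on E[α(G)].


E[|E(G)|] = C(182, 2)·p = 16471 · (1/1820) = 181/20.
E[α(G)] ≥ n − E[|E(G)|] = 182 − 181/20 = 3459/20.
Numerically: ≈ 172.9500.
(This is only a lower bound; the true E[α(G)] may be larger.)

E[α(G)] ≥ 3459/20 ≈ 172.9500.


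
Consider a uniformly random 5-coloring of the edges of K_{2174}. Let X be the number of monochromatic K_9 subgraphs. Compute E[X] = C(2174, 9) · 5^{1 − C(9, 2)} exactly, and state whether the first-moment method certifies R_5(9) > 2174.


E[X] = C(2174, 9) · 5^{1 − 36} = 2940165687188920530702934 · 5^{−35} = 2940165687188920530702934/2910383045673370361328125.
As a reduced fraction: E[X] = 2940165687188920530702934/2910383045673370361328125 ≈ 1.01023.
Is E[X] < 1? NO.
Since E[X] ≥ 1, the first-moment bound is inconclusive at n = 2174; it does NOT by itself certify R_5(9) > 2174.

E[X] = 2940165687188920530702934/2910383045673370361328125 ≈ 1.01023; E[X] ≥ 1; first-moment method inconclusive here.


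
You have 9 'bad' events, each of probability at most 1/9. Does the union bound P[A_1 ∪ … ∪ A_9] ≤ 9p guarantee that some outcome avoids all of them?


Union bound: P[∪_{i=1}^{9} A_i] ≤ Σ_i P[A_i] ≤ 9·p = 9·(1/9) = 1.
Numerically: 1 ≈ 1.0000000.
Is 1 < 1? NO.
Since the bound 1 is ≥ 1, the union bound is uninformative here; it does NOT by itself certify existence.

9·p = 1 ≈ 1.0000000; existence NOT certified by the union bound.


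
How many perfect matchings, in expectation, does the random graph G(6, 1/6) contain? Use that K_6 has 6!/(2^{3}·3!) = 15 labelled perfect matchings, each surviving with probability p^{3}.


K_6 has 6!/(2^{3}·3!) = 15 labelled perfect matchings.
For each such perfect matching H, let X_H = 1 if all 3 edges of H are present in G. Then P[X_H = 1] = p^{3} = (1/6)^{3} = 1/216.
By linearity of expectation: E[X] = Σ_H E[X_H] = 15 · p^{3} = 15 · 1/216 = 5/72.
Numerically: E[X] ≈ 0.0694.

E[X] = 15 · (1/6)^{3} = 5/72 ≈ 0.0694.


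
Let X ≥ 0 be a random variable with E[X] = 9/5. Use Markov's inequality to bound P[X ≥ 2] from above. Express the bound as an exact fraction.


μ = E[X] = 9/5, a = 2.
Markov: P[X ≥ 2] ≤ μ/a = (9/5)/2 = 9/10.
Numerically: ≈ 0.900000.
(Since a = 2 > μ = 1.800000, the bound 9/10 is < 1 and informative.)

P[X ≥ 2] ≤ 9/10 ≈ 0.900000.


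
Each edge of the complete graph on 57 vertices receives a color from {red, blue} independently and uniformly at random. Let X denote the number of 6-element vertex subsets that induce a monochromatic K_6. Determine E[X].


Let X = Σ_S X_S over the C(57, 6) = 36288252 subsets S of size 6, where X_S = 1 if the K_6 on S is monochromatic.
For a fixed S, the K_6 on S has C(6, 2) = 15 edges. P[all 15 edges red] = (1/2)^15, and likewise for blue, so P[monochromatic] = 2·(1/2)^15 = 2^{1 − 15} = 1/16384.
Summing: E[X] = C(57, 6) · 2^{1 − 15} = 36288252 · 1/16384 = 9072063/4096.
Numerically: E[X] ≈ 2214.859131.

E[X] = C(57,6)·2^(1−C(6,2)) = 9072063/4096 ≈ 2214.859131.


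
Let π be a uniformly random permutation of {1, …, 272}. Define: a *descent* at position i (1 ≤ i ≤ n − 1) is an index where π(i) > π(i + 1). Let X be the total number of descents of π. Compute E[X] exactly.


Write X = Σ X_I over i = 1, …, 271, with X_I the indicator of one descent.
There are 271 indicators.
For each fixed i, the pair (π(i), π(i+1)) is a uniformly random ordered pair of distinct values from {1, …, 272}; by symmetry P[π(i) > π(i+1)] = 1/2.
By linearity: E[X] = 271 · (1/2) = (272 − 1) · (1/2) = 271/2 ≈ 135.5000.

E[X] = 271/2 = 135.5000.


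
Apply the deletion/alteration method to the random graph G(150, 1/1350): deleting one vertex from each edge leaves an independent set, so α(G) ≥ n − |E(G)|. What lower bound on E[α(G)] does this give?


E[|E(G)|] = C(150, 2)·p = 11175 · (1/1350) = 149/18.
E[α(G)] ≥ n − E[|E(G)|] = 150 − 149/18 = 2551/18.
Numerically: ≈ 141.72222.
(This is only a lower bound; the true E[α(G)] may be larger.)

E[α(G)] ≥ 2551/18 ≈ 141.72222.


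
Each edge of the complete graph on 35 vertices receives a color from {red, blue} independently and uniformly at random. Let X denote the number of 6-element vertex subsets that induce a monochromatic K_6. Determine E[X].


Let X = Σ_S X_S over the C(35, 6) = 1623160 subsets S of size 6, where X_S = 1 if the K_6 on S is monochromatic.
For a fixed S, the K_6 on S has C(6, 2) = 15 edges. P[all 15 edges red] = (1/2)^15, and likewise for blue, so P[monochromatic] = 2·(1/2)^15 = 2^{1 − 15} = 1/16384.
Summing: E[X] = C(35, 6) · 2^{1 − 15} = 1623160 · 1/16384 = 202895/2048.
Numerically: E[X] ≈ 99.06982.

E[X] = C(35,6)·2^(1−C(6,2)) = 202895/2048 ≈ 99.06982.


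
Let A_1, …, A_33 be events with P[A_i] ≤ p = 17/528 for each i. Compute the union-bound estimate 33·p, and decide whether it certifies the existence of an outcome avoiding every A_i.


Union bound: P[∪_{i=1}^{33} A_i] ≤ Σ_i P[A_i] ≤ 33·p = 33·(17/528) = 17/16.
Numerically: 17/16 ≈ 1.06250.
Is 17/16 < 1? NO.
Since the bound 17/16 is ≥ 1, the union bound is uninformative here; it does NOT by itself certify existence.

33·p = 17/16 ≈ 1.06250; existence NOT certified by the union bound.


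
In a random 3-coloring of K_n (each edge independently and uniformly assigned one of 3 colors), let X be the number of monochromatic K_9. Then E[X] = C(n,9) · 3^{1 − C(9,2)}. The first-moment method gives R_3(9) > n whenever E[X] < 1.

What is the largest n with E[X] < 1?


We need C(n, 9) · 3^{1 − 36} < 1, i.e. C(n, 9) < 3^{36 − 1} = 50031545098999707.
Check values of n near the boundary:
  n = 300: C(300, 9) = 48052241692154700; 48052241692154700 < 50031545098999707? YES
  n = 301: C(301, 9) = 49533303936090975; 49533303936090975 < 50031545098999707? YES
  n = 302: C(302, 9) = 51054804739588650; 51054804739588650 < 50031545098999707? NO
The largest n with C(n, 9) < 50031545098999707 is n = 301 (where E[X] = 16511101312030325/16677181699666569 ≈ 0.99004). Hence R_3(9) > 301, i.e. R_3(9) ≥ 302.

Largest n = 301; hence R_3(9) > 301.


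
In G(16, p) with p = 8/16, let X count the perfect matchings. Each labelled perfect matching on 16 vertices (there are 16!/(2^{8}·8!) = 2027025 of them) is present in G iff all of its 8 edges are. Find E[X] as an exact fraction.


K_16 has 16!/(2^{8}·8!) = 2027025 labelled perfect matchings.
For each such perfect matching H, let X_H = 1 if all 8 edges of H are present in G. Then P[X_H = 1] = p^{8} = (1/2)^{8} = 1/256.
Summing the indicators: E[X] = Σ_H E[X_H] = 2027025 · p^{8} = 2027025 · 1/256 = 2027025/256.
Numerically: E[X] ≈ 7918.

E[X] = 2027025 · (1/2)^{8} = 2027025/256 ≈ 7918.


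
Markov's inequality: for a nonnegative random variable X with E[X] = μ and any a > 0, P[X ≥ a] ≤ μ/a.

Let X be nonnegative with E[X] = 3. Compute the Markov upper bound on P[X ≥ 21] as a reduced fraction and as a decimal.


μ = E[X] = 3, a = 21.
Markov: P[X ≥ 21] ≤ μ/a = (3)/21 = 1/7.
Numerically: ≈ 0.142857.
(Since a = 21 > μ = 3.000000, the bound 1/7 is < 1 and informative.)

P[X ≥ 21] ≤ 1/7 ≈ 0.142857.


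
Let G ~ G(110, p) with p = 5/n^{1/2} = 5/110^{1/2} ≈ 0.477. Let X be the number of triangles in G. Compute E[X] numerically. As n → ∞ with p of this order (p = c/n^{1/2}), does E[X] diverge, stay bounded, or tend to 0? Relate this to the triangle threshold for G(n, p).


Number of potential triangles: C(110, 3) = 215820.
Each occurs with probability p³ ≈ (0.477)³ ≈ 1.08348e-01.
By linearity: E[X] = C(110, 3)·p³ ≈ 215820 · 1.08348e-01 ≈ 23383.670.
Since α = 1/2 < 1, p = c/n^{1/2} ≫ 1/n is above the triangle threshold p ~ 1/n. Asymptotically E[X] ~ (c³/6)·n^{3(1−α)} = (5³/6)·n^{1.5} → ∞; triangles are abundant w.h.p.

E[X] ≈ 23383.670; in regime p = Θ(1/n^{1/2}) E[X] diverges (above the triangle threshold p ~ 1/n).


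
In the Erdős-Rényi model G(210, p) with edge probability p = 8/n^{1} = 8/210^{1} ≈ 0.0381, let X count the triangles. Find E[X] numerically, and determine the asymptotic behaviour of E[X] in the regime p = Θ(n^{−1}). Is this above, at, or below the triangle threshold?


Number of potential triangles: C(210, 3) = 1521520.
Each occurs with probability p³ ≈ (0.0381)³ ≈ 5.52856e-05.
By linearity: E[X] = C(210, 3)·p³ ≈ 1521520 · 5.52856e-05 ≈ 84.118.
Here α = 1, so p = 8/n is exactly at the triangle threshold p ~ 1/n. Asymptotically E[X] → c³/6 = 8³/6 = 256/3 ≈ 85.333, a bounded constant. In this regime the triangle count is asymptotically Poisson(c³/6).

E[X] ≈ 84.118; in regime p = Θ(1/n^{1}) E[X] stays bounded (at the triangle threshold p ~ 1/n).


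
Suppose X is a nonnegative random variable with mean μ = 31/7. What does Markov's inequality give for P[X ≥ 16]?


μ = E[X] = 31/7, a = 16.
Markov: P[X ≥ 16] ≤ μ/a = (31/7)/16 = 31/112.
Numerically: ≈ 0.277.
(Since a = 16 > μ = 4.429, the bound 31/112 is < 1 and informative.)

P[X ≥ 16] ≤ 31/112 ≈ 0.277.


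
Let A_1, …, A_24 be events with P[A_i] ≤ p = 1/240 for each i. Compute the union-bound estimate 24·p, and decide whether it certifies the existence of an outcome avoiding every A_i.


Union bound: P[∪_{i=1}^{24} A_i] ≤ Σ_i P[A_i] ≤ 24·p = 24·(1/240) = 1/10.
Numerically: 1/10 ≈ 0.100000.
Is 1/10 < 1? YES.
Since P[∪ A_i] ≤ 1/10 < 1, the complement has P[∩ A_i^c] ≥ 1 − 1/10 = 9/10 > 0, so some outcome avoids every A_i.

24·p = 1/10 ≈ 0.100000; existence CERTIFIED by the union bound.


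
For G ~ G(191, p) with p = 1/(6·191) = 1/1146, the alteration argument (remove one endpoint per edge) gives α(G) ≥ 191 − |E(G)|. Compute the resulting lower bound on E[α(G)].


E[|E(G)|] = C(191, 2)·p = 18145 · (1/1146) = 95/6.
E[α(G)] ≥ n − E[|E(G)|] = 191 − 95/6 = 1051/6.
Numerically: ≈ 175.166667.
(This is only a lower bound; the true E[α(G)] may be larger.)

E[α(G)] ≥ 1051/6 ≈ 175.166667.


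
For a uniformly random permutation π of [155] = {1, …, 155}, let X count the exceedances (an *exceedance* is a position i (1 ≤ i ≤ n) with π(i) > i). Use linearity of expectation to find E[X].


Write X = Σ_{i=1}^{155} X_i, where X_i = 1_{π(i) > i}.
For each fixed i, π(i) is uniform over {1, …, 155} (marginal of a uniform permutation), so P[π(i) > i] = (n − i)/n. Summing: Σ_{i=1}^{155} (n − i)/n = (0 + 1 + … + 154)/155 = 155(155 − 1)/(2·155) = (155 − 1)/2.
Hence E[X] = Σ_{i=1}^{155} (155 − i)/155 = 77 ≈ 77.00000.

E[X] = 77 = 77.00000.


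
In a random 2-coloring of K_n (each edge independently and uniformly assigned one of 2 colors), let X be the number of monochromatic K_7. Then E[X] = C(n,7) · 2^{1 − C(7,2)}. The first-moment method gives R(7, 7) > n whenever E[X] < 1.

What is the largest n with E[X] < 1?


We need C(n, 7) · 2^{1 − 21} < 1, i.e. C(n, 7) < 2^{21 − 1} = 1048576.
Check values of n near the boundary:
  n = 24: C(24, 7) = 346104; 346104 < 1048576? YES
  n = 25: C(25, 7) = 480700; 480700 < 1048576? YES
  n = 26: C(26, 7) = 657800; 657800 < 1048576? YES
  n = 27: C(27, 7) = 888030; 888030 < 1048576? YES
  n = 28: C(28, 7) = 1184040; 1184040 < 1048576? NO
  n = 29: C(29, 7) = 1560780; 1560780 < 1048576? NO
The largest n with C(n, 7) < 1048576 is n = 27 (where E[X] = 444015/524288 ≈ 0.84689). Hence R(7, 7) > 27, i.e. R(7, 7) ≥ 28.

Largest n = 27; hence R(7, 7) > 27.


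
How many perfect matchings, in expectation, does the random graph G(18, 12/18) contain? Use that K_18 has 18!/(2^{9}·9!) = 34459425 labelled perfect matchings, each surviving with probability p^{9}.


K_18 has 18!/(2^{9}·9!) = 34459425 labelled perfect matchings.
For each such perfect matching H, let X_H = 1 if all 9 edges of H are present in G. Then P[X_H = 1] = p^{9} = (2/3)^{9} = 512/19683.
Summing the indicators: E[X] = Σ_H E[X_H] = 34459425 · p^{9} = 34459425 · 512/19683 = 217817600/243.
Numerically: E[X] ≈ 896369.

E[X] = 34459425 · (2/3)^{9} = 217817600/243 ≈ 896369.


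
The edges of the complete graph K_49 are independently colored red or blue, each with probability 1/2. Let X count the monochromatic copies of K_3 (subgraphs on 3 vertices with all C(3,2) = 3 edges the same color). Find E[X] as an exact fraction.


Let X = Σ_S X_S over the C(49, 3) = 18424 subsets S of size 3, where X_S = 1 if the K_3 on S is monochromatic.
For a fixed S, the K_3 on S has C(3, 2) = 3 edges. P[all 3 edges red] = (1/2)^3, and likewise for blue, so P[monochromatic] = 2·(1/2)^3 = 2^{1 − 3} = 1/4.
By linearity: E[X] = C(49, 3) · 2^{1 − 3} = 18424 · 1/4 = 4606.
Numerically: E[X] ≈ 4606.000.

E[X] = C(49,3)·2^(1−C(3,2)) = 4606 ≈ 4606.000.


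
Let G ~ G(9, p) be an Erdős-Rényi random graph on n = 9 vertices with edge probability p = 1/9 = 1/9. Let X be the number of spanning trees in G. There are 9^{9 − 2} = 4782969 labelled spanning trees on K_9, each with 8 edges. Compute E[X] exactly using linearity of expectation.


K_9 has 9^{9 − 2} = 4782969 labelled spanning trees.
For each such spanning tree H, let X_H = 1 if all 8 edges of H are present in G. Then P[X_H = 1] = p^{8} = (1/9)^{8} = 1/43046721.
By linearity of expectation: E[X] = Σ_H E[X_H] = 4782969 · p^{8} = 4782969 · 1/43046721 = 1/9.
Numerically: E[X] ≈ 0.1111.

E[X] = 4782969 · (1/9)^{8} = 1/9 ≈ 0.1111.


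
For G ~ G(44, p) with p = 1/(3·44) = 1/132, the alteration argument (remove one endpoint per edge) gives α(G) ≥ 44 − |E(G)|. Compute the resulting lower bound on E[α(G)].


E[|E(G)|] = C(44, 2)·p = 946 · (1/132) = 43/6.
E[α(G)] ≥ n − E[|E(G)|] = 44 − 43/6 = 221/6.
Numerically: ≈ 36.8333.
(This is only a lower bound; the true E[α(G)] may be larger.)

E[α(G)] ≥ 221/6 ≈ 36.8333.


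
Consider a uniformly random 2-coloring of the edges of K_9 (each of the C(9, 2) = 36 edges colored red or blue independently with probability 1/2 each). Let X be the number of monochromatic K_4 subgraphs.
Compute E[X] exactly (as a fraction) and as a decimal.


Let X = Σ_S X_S over the C(9, 4) = 126 subsets S of size 4, where X_S = 1 if the K_4 on S is monochromatic.
For a fixed S, the K_4 on S has C(4, 2) = 6 edges. P[all 6 edges red] = (1/2)^6, and likewise for blue, so P[monochromatic] = 2·(1/2)^6 = 2^{1 − 6} = 1/32.
Summing: E[X] = C(9, 4) · 2^{1 − 6} = 126 · 1/32 = 63/16.
Numerically: E[X] ≈ 3.937500.

E[X] = C(9,4)·2^(1−C(4,2)) = 63/16 ≈ 3.937500.


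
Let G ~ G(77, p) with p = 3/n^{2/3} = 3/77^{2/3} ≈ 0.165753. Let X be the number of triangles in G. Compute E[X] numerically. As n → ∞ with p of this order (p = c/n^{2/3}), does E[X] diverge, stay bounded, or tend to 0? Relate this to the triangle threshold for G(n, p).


Number of potential triangles: C(77, 3) = 73150.
Each occurs with probability p³ ≈ (0.165753)³ ≈ 4.55388767e-03.
By linearity: E[X] = C(77, 3)·p³ ≈ 73150 · 4.55388767e-03 ≈ 333.116883.
Since α = 2/3 < 1, p = c/n^{2/3} ≫ 1/n is above the triangle threshold p ~ 1/n. Asymptotically E[X] ~ (c³/6)·n^{3(1−α)} = (3³/6)·n^{1} → ∞; triangles are abundant w.h.p.

E[X] ≈ 333.116883; in regime p = Θ(1/n^{2/3}) E[X] diverges (above the triangle threshold p ~ 1/n).
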